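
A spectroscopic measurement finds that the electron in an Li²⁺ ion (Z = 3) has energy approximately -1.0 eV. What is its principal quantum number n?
n = 11

The exact energy levels follow E_n = -13.6057 Z² / n² eV with Z = 3.

The measured value (-1.0 eV) is reported to only 2 significant figures, so we must test candidate n values and see which one matches to that precision.

Candidate energies:
  n = 9:  E = -13.6057 × 3² / 9² = -1.511744 eV
  n = 10:  E = -13.6057 × 3² / 10² = -1.224513 eV
  n = 11:  E = -13.6057 × 3² / 11² = -1.011994 eV  ← matches
  n = 12:  E = -13.6057 × 3² / 12² = -0.850356 eV
  n = 13:  E = -13.6057 × 3² / 13² = -0.724564 eV

Checking against the measurement of -1.0 eV (2 sig figs), only n = 11 agrees:
E_11 = -1.011994 eV, which rounds to -1.0 eV ✓

Therefore n = 11.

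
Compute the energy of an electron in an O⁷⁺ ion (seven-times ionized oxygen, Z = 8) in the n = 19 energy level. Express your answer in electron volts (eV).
-2.412 eV

The energy levels of a hydrogen-like atom are given by:
E_n = -13.6057 Z² / n² eV  (with Z = 8 for O⁷⁺)

For n = 19:
E_19 = -13.6057 × 8² / 19²
E_19 = -13.6057 × 64 / 361
E_19 = -2.412 eV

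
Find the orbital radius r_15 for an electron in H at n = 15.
11.9065 nm (or 119.0648 Å)

The Bohr radius formula is:
r_n = n² a₀ / Z

where a₀ = 0.0529177 nm is the Bohr radius.

For H (Z = 1) at n = 15:
r_15 = 15² × 0.0529177 nm / 1
r_15 = 225 × 0.0529177 nm / 1
r_15 = 11.90648 nm / 1
r_15 = 11.9065 nm

The electron orbits at approximately 11.9065 nm from the nucleus.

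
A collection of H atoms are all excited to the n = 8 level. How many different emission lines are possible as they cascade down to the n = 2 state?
21

The electron can occupy levels n = 2, 3, ..., 8 during de-excitation — that is m = 8 - 2 + 1 = 7 distinct levels.

The number of distinct spectral lines equals the number of ways to choose 2 of these m levels (each pair gives one possible emission transition):

Number of lines = m(m-1)/2 = 7×6/2 = 21

These correspond to all possible transitions between the 7 levels:
8 → 7, 8 → 6, 8 → 5, 8 → 4, 8 → 3, 8 → 2, 7 → 6, 7 → 5...

Each transition produces a photon with a unique energy (and thus wavelength). This count does not depend on Z.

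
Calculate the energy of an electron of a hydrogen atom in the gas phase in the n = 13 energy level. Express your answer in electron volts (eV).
-0.0805 eV

The energy levels of a hydrogen-like atom are given by:
E_n = -13.6057 eV / n²

For n = 13:
E_13 = -13.6057 eV / 13²
E_13 = -13.6057 eV / 169
E_13 = -0.0805 eV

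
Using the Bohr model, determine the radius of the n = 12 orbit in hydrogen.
7.6202 nm (or 76.2015 Å)

The Bohr radius formula is:
r_n = n² a₀ / Z

where a₀ = 0.0529177 nm is the Bohr radius.

For H (Z = 1) at n = 12:
r_12 = 12² × 0.0529177 nm / 1
r_12 = 144 × 0.0529177 nm / 1
r_12 = 7.62015 nm / 1
r_12 = 7.6202 nm

The electron orbits at approximately 7.6202 nm from the nucleus.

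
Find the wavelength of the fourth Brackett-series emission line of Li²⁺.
216.0036 nm

The lines of a series are numbered from the longest wavelength (smallest ΔE) outward; the fourth line is the transition from n = n_f + 4 to n_f.
The Brackett series has all transitions ending at n_f = 4.

For Li²⁺ (Z = 3), the fourth line (δ-line) is the jump from n = 8 to n = 4:
E_8 = -13.6057 × 3² / 8² = -1.91330156 eV
E_4 = -13.6057 × 3² / 4² = -7.65320625 eV
ΔE = E_8 - E_4 = 5.73990469 eV

λ = hc/E = 1239.84 eV·nm / 5.73990469 eV
λ = 216.0036 nm

This is the δ-line of the Brackett series in Li²⁺.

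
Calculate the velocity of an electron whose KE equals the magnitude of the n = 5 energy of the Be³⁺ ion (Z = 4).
1.750e+06 m/s (or 0.58379% of c)

The binding energy at n = 5 for Be³⁺ is:
E_5 = -13.6057 × 4²/5² = -8.7076480 eV
|E_5| = 8.7076480 eV

Convert to Joules:
KE = 8.7076480 eV × (1.602177 × 10⁻¹⁹ J/eV) = 1.39512e-18 J

Using KE = ½mv²:
v = √(2·KE/m_e)
v = √(2 × 1.39512e-18 J / 9.10938 × 10⁻³¹ kg)
v = 1.750e+06 m/s

This is approximately 0.58379% the speed of light.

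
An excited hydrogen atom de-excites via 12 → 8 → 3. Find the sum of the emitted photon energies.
1.4173 eV

The energy levels of hydrogen are E_n = -13.6057 / n² eV.

First transition (12 → 8):
ΔE₁ = |E_8 - E_12|
ΔE₁ = |-0.2125890625 - (-0.0944840278)| = 0.1181050 eV

Second transition (8 → 3):
ΔE₂ = |E_3 - E_8|
ΔE₂ = |-1.5117444444 - (-0.2125890625)| = 1.2991554 eV

Total energy released:
E_total = ΔE₁ + ΔE₂ = 0.1181050 + 1.2991554 = 1.4173 eV

Note: This equals the direct transition 12 → 3: 1.4173 eV ✓
Energy is conserved regardless of the path taken.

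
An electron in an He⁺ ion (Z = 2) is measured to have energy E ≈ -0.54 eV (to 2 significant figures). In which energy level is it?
n = 10

The exact energy levels follow E_n = -13.6057 Z² / n² eV with Z = 2.

The measured value (-0.54 eV) is reported to only 2 significant figures, so we must test candidate n values and see which one matches to that precision.

Candidate energies:
  n = 8:  E = -13.6057 × 2² / 8² = -0.850356 eV
  n = 9:  E = -13.6057 × 2² / 9² = -0.671886 eV
  n = 10:  E = -13.6057 × 2² / 10² = -0.544228 eV  ← matches
  n = 11:  E = -13.6057 × 2² / 11² = -0.449775 eV
  n = 12:  E = -13.6057 × 2² / 12² = -0.377936 eV

Checking against the measurement of -0.54 eV (2 sig figs), only n = 10 agrees:
E_10 = -0.544228 eV, which rounds to -0.54 eV ✓

Therefore n = 10.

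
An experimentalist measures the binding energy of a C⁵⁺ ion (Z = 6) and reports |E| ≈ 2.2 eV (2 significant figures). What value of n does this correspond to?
n = 15

The exact energy levels follow E_n = -13.6057 Z² / n² eV with Z = 6.

The measured value (-2.2 eV) is reported to only 2 significant figures, so we must test candidate n values and see which one matches to that precision.

Candidate energies:
  n = 13:  E = -13.6057 × 6² / 13² = -2.89826 eV
  n = 14:  E = -13.6057 × 6² / 14² = -2.49901 eV
  n = 15:  E = -13.6057 × 6² / 15² = -2.17691 eV  ← matches
  n = 16:  E = -13.6057 × 6² / 16² = -1.91330 eV
  n = 17:  E = -13.6057 × 6² / 17² = -1.69483 eV

Checking against the measurement of -2.2 eV (2 sig figs), only n = 15 agrees:
E_15 = -2.17691 eV, which rounds to -2.2 eV ✓

Therefore n = 15.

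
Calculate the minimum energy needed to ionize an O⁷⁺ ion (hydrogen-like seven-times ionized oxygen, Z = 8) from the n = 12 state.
6.04698 eV

The ionization energy is the energy needed to remove the electron completely (n → ∞).

For a hydrogen-like ion with Z = 8, E_n = -13.6057 Z² / n² eV.

At n = 12: E_12 = -13.6057 × 8² / 12² = -6.04697778 eV
At n = ∞: E_∞ = 0 eV

Ionization energy = E_∞ - E_12 = 0 - (-6.04697778) = 6.04697778 eV
Ionization energy ≈ 6.04698 eV

This is also called the binding energy of the electron in state n = 12.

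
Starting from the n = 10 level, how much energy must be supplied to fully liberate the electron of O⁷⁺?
8.708 eV

The ionization energy is the energy needed to remove the electron completely (n → ∞).

For a hydrogen-like ion with Z = 8, E_n = -13.6057 Z² / n² eV.

At n = 10: E_10 = -13.6057 × 8² / 10² = -8.707648 eV
At n = ∞: E_∞ = 0 eV

Ionization energy = E_∞ - E_10 = 0 - (-8.707648) = 8.707648 eV
Ionization energy ≈ 8.708 eV

This is also called the binding energy of the electron in state n = 10.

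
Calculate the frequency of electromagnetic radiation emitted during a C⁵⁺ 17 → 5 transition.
4.3276e+15 Hz

First, find the transition energy:
E_17 = -13.6057 × 6² / 17² = -1.69482768 eV
E_5 = -13.6057 × 6² / 5² = -19.59220800 eV
|ΔE| = |E_5 - E_17| = 17.89738032 eV

Convert to Joules: E = 17.89738032 eV × (1.602177 × 10⁻¹⁹ J/eV) = 2.867477e-18 J

Using E = hf:
f = E/h = 2.867477e-18 J / (6.62607 × 10⁻³⁴ J·s)
f = 4.3276e+15 Hz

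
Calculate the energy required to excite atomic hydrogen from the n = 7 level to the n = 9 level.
0.10970 eV

The energy levels of a hydrogen-like atom are E_n = -13.6057 eV / n².

Energy at n = 7: E_7 = -13.6057 / 7² = -0.27766735 eV
Energy at n = 9: E_9 = -13.6057 / 9² = -0.16797160 eV

The excitation energy is the difference:
ΔE = E_9 - E_7
ΔE = -0.16797160 - (-0.27766735)
ΔE = 0.10970 eV

Since this is positive, energy must be absorbed (photon absorption).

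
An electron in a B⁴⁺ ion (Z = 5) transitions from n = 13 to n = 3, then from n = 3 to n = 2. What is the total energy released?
83.02295 eV

The energy levels of B⁴⁺ are E_n = -13.6057 × 5² / n² eV.

First transition (13 → 3):
ΔE₁ = |E_3 - E_13|
ΔE₁ = |-37.79361111111 - (-2.01267751479)| = 35.78093360 eV

Second transition (3 → 2):
ΔE₂ = |E_2 - E_3|
ΔE₂ = |-85.03562500000 - (-37.79361111111)| = 47.24201389 eV

Total energy released:
E_total = ΔE₁ + ΔE₂ = 35.78093360 + 47.24201389 = 83.02295 eV

Note: This equals the direct transition 13 → 2: 83.02295 eV ✓
Energy is conserved regardless of the path taken.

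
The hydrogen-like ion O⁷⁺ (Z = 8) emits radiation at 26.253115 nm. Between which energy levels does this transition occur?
n = 11 → n = 4

First, find the photon energy from the wavelength (hc = 1239.84 eV·nm):
E = hc/λ = 1239.84 eV·nm / 26.253115 nm = 47.226396 eV

The energy levels of O⁷⁺ satisfy E_n = -13.6057 × 8² / n² eV, so an emission n_i → n_f releases
ΔE = 13.6057 × 8² × (1/n_f² − 1/n_i²) eV.

Setting ΔE equal to the photon energy:
1/n_f² − 1/n_i² = 47.226396 / (13.6057 × 8²) = 0.054235536

Since 1/n_i² must be positive, we need 1/n_f² > 0.054235536, i.e. n_f ≤ 4. For each allowed n_f, solve n_i = (1/n_f² − 0.054235536)^(−1/2) and check whether it is a whole number:
  n_f = 1: 1/n_i² = 1.000000000 − 0.054235536 = 0.945764464 → n_i = 1.028  (not an integer) ✗
  n_f = 2: 1/n_i² = 0.250000000 − 0.054235536 = 0.195764464 → n_i = 2.260  (not an integer) ✗
  n_f = 3: 1/n_i² = 0.111111111 − 0.054235536 = 0.056875575 → n_i = 4.193  (not an integer) ✗
  n_f = 4: 1/n_i² = 0.062500000 − 0.054235536 = 0.008264464 → n_i = 11.000  → integer, n_i = 11 ✓

Only n_f = 4 gives an integer upper level, n_i = 11.

The transition is from n = 11 to n = 4 (emission).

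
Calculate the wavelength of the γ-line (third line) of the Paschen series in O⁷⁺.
17.086 nm

The lines of a series are numbered from the longest wavelength (smallest ΔE) outward; the third line is the transition from n = n_f + 3 to n_f.
The Paschen series has all transitions ending at n_f = 3.

For O⁷⁺ (Z = 8), the third line (γ-line) is the jump from n = 6 to n = 3:
E_6 = -13.6057 × 8² / 6² = -24.18791 eV
E_3 = -13.6057 × 8² / 3² = -96.75164 eV
ΔE = E_6 - E_3 = 72.56373 eV

λ = hc/E = 1239.84 eV·nm / 72.56373 eV
λ = 17.086 nm

This is the γ-line of the Paschen series in O⁷⁺.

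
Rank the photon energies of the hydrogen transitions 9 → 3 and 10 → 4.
9 → 3

Calculate the energy for each transition:

Transition 9 → 3:
ΔE₁ = |E_3 - E_9| = |-13.6057/3² - (-13.6057/9²)|
ΔE₁ = |-1.511744444 - (-0.167971605)| = 1.343773 eV

Transition 10 → 4:
ΔE₂ = |E_4 - E_10| = |-13.6057/4² - (-13.6057/10²)|
ΔE₂ = |-0.850356250 - (-0.136057000)| = 0.714299 eV

Since 1.343773 eV > 0.714299 eV, the transition 9 → 3 emits the more energetic photon.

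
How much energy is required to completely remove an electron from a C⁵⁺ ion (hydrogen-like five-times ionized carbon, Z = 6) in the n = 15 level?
2.177 eV

The ionization energy is the energy needed to remove the electron completely (n → ∞).

For a hydrogen-like ion with Z = 6, E_n = -13.6057 Z² / n² eV.

At n = 15: E_15 = -13.6057 × 6² / 15² = -2.176912 eV
At n = ∞: E_∞ = 0 eV

Ionization energy = E_∞ - E_15 = 0 - (-2.176912) = 2.176912 eV
Ionization energy ≈ 2.177 eV

This is also called the binding energy of the electron in state n = 15.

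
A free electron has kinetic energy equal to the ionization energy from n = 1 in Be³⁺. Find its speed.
8.75e+06 m/s (or 2.91894% of c)

The binding energy at n = 1 for Be³⁺ is:
E_1 = -13.6057 × 4²/1² = -217.6912000 eV
|E_1| = 217.6912000 eV

Convert to Joules:
KE = 217.6912000 eV × (1.602177 × 10⁻¹⁹ J/eV) = 3.4878e-17 J

Using KE = ½mv²:
v = √(2·KE/m_e)
v = √(2 × 3.4878e-17 J / 9.10938 × 10⁻³¹ kg)
v = 8.75e+06 m/s

This is approximately 2.91894% the speed of light.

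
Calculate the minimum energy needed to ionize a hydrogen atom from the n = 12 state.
0.09 eV

The ionization energy is the energy needed to remove the electron completely (n → ∞).

For hydrogen, E_n = -13.6057 eV / n².

At n = 12: E_12 = -13.6057 / 12² = -0.09448 eV
At n = ∞: E_∞ = 0 eV

Ionization energy = E_∞ - E_12 = 0 - (-0.09448) = 0.09448 eV
Ionization energy ≈ 0.09 eV

This is also called the binding energy of the electron in state n = 12.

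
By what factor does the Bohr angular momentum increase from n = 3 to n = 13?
4.33

In the Bohr model, L_n = nℏ, so the ratio is purely the ratio of quantum numbers:

L_13/L_3 = 13ℏ / 3ℏ = 13/3 = 4.33

The angular momentum scales linearly with n.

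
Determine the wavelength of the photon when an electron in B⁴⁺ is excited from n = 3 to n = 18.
33.74 nm

First, find the transition energy using E_n = -13.6057 Z² / n² eV:
E_3 = -13.6057 × 5² / 3² = -37.7936 eV
E_18 = -13.6057 × 5² / 18² = -1.0498 eV

Photon energy: |ΔE| = |E_18 - E_3| = 36.7438 eV

Convert to wavelength using E = hc/λ with hc = 1239.84 eV·nm:
λ = hc/E = 1239.84 eV·nm / 36.7438 eV
λ = 33.74 nm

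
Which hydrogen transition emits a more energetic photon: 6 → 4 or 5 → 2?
5 → 2

Calculate the energy for each transition:

Transition 6 → 4:
ΔE₁ = |E_4 - E_6| = |-13.6057/4² - (-13.6057/6²)|
ΔE₁ = |-0.850356250000 - (-0.377936111111)| = 0.472420139 eV

Transition 5 → 2:
ΔE₂ = |E_2 - E_5| = |-13.6057/2² - (-13.6057/5²)|
ΔE₂ = |-3.401425000000 - (-0.544228000000)| = 2.857197000 eV

Since 2.857197000 eV > 0.472420139 eV, the transition 5 → 2 emits the more energetic photon.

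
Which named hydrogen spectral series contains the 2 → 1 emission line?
Lyman series

The spectral series in hydrogen are named based on the final (lower) energy level:
- Lyman series: n_final = 1 (ultraviolet)
- Balmer series: n_final = 2 (visible/near-UV)
- Paschen series: n_final = 3 (infrared)
- Brackett series: n_final = 4 (infrared)
- Pfund series: n_final = 5 (far infrared)

Since this transition ends at n = 1, it belongs to the Lyman series.

For reference, this 2 → 1 line has photon energy
ΔE = 13.6057 eV × (1/1² - 1/2²) = 10.20427500 eV,
corresponding to wavelength λ = hc/ΔE = 1239.84 eV·nm / 10.20427500 eV = 121.50202 nm in the ultraviolet region.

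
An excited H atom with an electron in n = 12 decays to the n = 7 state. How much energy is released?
0.18 eV

The energy levels are E_n = -13.6057 eV / n².

Energy at n = 12: E_12 = -13.6057 / 12² = -0.09448 eV
Energy at n = 7: E_7 = -13.6057 / 7² = -0.27767 eV

For emission (electron falling to lower state), the photon energy is:
E_photon = E_12 - E_7 = |-0.09448 - (-0.27767)|
E_photon = 0.18 eV

This energy is carried away by the emitted photon.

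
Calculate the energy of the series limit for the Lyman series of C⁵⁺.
489.805200 eV

The series limit corresponds to the transition from n = ∞ to n = 1.
This is the highest energy (shortest wavelength) transition in the Lyman series.

E_∞ = 0 eV
E_1 = -13.6057 × 6² / 1² = -489.805200 eV

Energy at series limit:
ΔE = E_∞ - E_1 = 0 - (-489.805200) = 489.805200 eV

This energy equals the ionization energy from the n = 1 state of C⁵⁺.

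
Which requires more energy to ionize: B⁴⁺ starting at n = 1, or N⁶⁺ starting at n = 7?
B⁴⁺ at n = 1 (E = -340.143 eV)

Using E_n = -13.6057 Z² / n² eV:

B⁴⁺ (Z = 5) at n = 1:
E = -13.6057 × 5² / 1² = -13.6057 × 25 / 1 = -340.142500 eV

N⁶⁺ (Z = 7) at n = 7:
E = -13.6057 × 7² / 7² = -13.6057 × 49 / 49 = -13.605700 eV

Since -340.142500 eV < -13.605700 eV,
B⁴⁺ at n = 1 is more tightly bound (requires more energy to ionize).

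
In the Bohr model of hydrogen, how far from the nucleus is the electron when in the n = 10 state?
5.2918 nm (or 52.9177 Å)

The Bohr radius formula is:
r_n = n² a₀ / Z

where a₀ = 0.0529177 nm is the Bohr radius.

For H (Z = 1) at n = 10:
r_10 = 10² × 0.0529177 nm / 1
r_10 = 100 × 0.0529177 nm / 1
r_10 = 5.29177 nm / 1
r_10 = 5.2918 nm

The electron orbits at approximately 5.2918 nm from the nucleus.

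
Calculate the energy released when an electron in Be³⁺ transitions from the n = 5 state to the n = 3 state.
15.480 eV

The energy levels are E_n = -13.6057 Z² eV / n².

Energy at n = 5: E_5 = -13.6057 × 4² / 5² = -8.707648 eV
Energy at n = 3: E_3 = -13.6057 × 4² / 3² = -24.187911 eV

For emission (electron falling to lower state), the photon energy is:
E_photon = E_5 - E_3 = |-8.707648 - (-24.187911)|
E_photon = 15.480 eV

This energy is carried away by the emitted photon.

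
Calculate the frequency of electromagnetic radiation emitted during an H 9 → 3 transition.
3.249e+14 Hz

First, find the transition energy:
E_9 = -13.6057 / 9² = -0.16797160 eV
E_3 = -13.6057 / 3² = -1.51174444 eV
|ΔE| = |E_3 - E_9| = 1.34377284 eV

Convert to Joules: E = 1.34377284 eV × (1.602177 × 10⁻¹⁹ J/eV) = 2.15296e-19 J

Using E = hf:
f = E/h = 2.15296e-19 J / (6.62607 × 10⁻³⁴ J·s)
f = 3.249e+14 Hz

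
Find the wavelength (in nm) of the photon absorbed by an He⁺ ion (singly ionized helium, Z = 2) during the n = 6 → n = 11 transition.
1167.49 nm

First, find the transition energy using E_n = -13.6057 Z² / n² eV:
E_6 = -13.6057 × 2² / 6² = -1.5117444 eV
E_11 = -13.6057 × 2² / 11² = -0.4497752 eV

Photon energy: |ΔE| = |E_11 - E_6| = 1.0619692 eV

Convert to wavelength using E = hc/λ with hc = 1239.84 eV·nm:
λ = hc/E = 1239.84 eV·nm / 1.0619692 eV
λ = 1167.49 nm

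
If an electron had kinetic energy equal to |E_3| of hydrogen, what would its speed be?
7.292e+05 m/s (or 0.243245% of c)

The binding energy at n = 3 for hydrogen is:
E_3 = -13.6057/3² = -1.51174444 eV
|E_3| = 1.51174444 eV

Convert to Joules:
KE = 1.51174444 eV × (1.602177 × 10⁻¹⁹ J/eV) = 2.42208e-19 J

Using KE = ½mv²:
v = √(2·KE/m_e)
v = √(2 × 2.42208e-19 J / 9.10938 × 10⁻³¹ kg)
v = 7.292e+05 m/s

This is approximately 0.243245% the speed of light.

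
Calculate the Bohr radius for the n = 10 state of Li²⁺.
1.7639 nm (or 17.6392 Å)

The Bohr radius formula is:
r_n = n² a₀ / Z

where a₀ = 0.0529177 nm is the Bohr radius.

For Li²⁺ (Z = 3) at n = 10:
r_10 = 10² × 0.0529177 nm / 3
r_10 = 100 × 0.0529177 nm / 3
r_10 = 5.29177 nm / 3
r_10 = 1.7639 nm

The electron orbits at approximately 1.7639 nm from the nucleus.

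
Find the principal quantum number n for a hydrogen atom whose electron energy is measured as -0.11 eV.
n = 11

The exact energy levels follow E_n = -13.6057 eV / n².

The measured value (-0.11 eV) is reported to only 2 significant figures, so we must test candidate n values and see which one matches to that precision.

Candidate energies:
  n = 9:  E = -13.6057/9² = -0.16797 eV
  n = 10:  E = -13.6057/10² = -0.13606 eV
  n = 11:  E = -13.6057/11² = -0.11244 eV  ← matches
  n = 12:  E = -13.6057/12² = -0.09448 eV
  n = 13:  E = -13.6057/13² = -0.08051 eV

Checking against the measurement of -0.11 eV (2 sig figs), only n = 11 agrees:
E_11 = -0.11244 eV, which rounds to -0.11 eV ✓

Therefore n = 11.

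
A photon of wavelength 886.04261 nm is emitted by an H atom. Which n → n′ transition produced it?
n = 11 → n = 3

First, find the photon energy from the wavelength (hc = 1239.84 eV·nm):
E = hc/λ = 1239.84 eV·nm / 886.04261 nm = 1.3993006 eV

The energy levels of hydrogen satisfy E_n = -13.6057 / n² eV, so an emission n_i → n_f releases
ΔE = 13.6057 × (1/n_f² − 1/n_i²) eV.

Setting ΔE equal to the photon energy:
1/n_f² − 1/n_i² = 1.3993006 / 13.6057 = 0.10284665

Since 1/n_i² must be positive, we need 1/n_f² > 0.10284665, i.e. n_f ≤ 3. For each allowed n_f, solve n_i = (1/n_f² − 0.10284665)^(−1/2) and check whether it is a whole number:
  n_f = 1: 1/n_i² = 1.00000000 − 0.10284665 = 0.89715335 → n_i = 1.056  (not an integer) ✗
  n_f = 2: 1/n_i² = 0.25000000 − 0.10284665 = 0.14715335 → n_i = 2.607  (not an integer) ✗
  n_f = 3: 1/n_i² = 0.11111111 − 0.10284665 = 0.00826446 → n_i = 11.000  → integer, n_i = 11 ✓

Only n_f = 3 gives an integer upper level, n_i = 11.

The transition is from n = 11 to n = 3 (emission).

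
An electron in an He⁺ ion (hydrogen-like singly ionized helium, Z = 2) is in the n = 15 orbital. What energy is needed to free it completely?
0.242 eV

The ionization energy is the energy needed to remove the electron completely (n → ∞).

For a hydrogen-like ion with Z = 2, E_n = -13.6057 Z² / n² eV.

At n = 15: E_15 = -13.6057 × 2² / 15² = -0.241879 eV
At n = ∞: E_∞ = 0 eV

Ionization energy = E_∞ - E_15 = 0 - (-0.241879) = 0.241879 eV
Ionization energy ≈ 0.242 eV

This is also called the binding energy of the electron in state n = 15.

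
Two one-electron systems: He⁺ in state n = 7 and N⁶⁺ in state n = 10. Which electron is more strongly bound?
N⁶⁺ at n = 10 (E = -6.666793 eV)

Using E_n = -13.6057 Z² / n² eV:

He⁺ (Z = 2) at n = 7:
E = -13.6057 × 2² / 7² = -13.6057 × 4 / 49 = -1.110669388 eV

N⁶⁺ (Z = 7) at n = 10:
E = -13.6057 × 7² / 10² = -13.6057 × 49 / 100 = -6.666793000 eV

Since -6.666793000 eV < -1.110669388 eV,
N⁶⁺ at n = 10 is more tightly bound (requires more energy to ionize).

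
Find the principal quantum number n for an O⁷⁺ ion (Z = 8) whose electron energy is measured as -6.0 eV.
n = 12

The exact energy levels follow E_n = -13.6057 Z² / n² eV with Z = 8.

The measured value (-6.0 eV) is reported to only 2 significant figures, so we must test candidate n values and see which one matches to that precision.

Candidate energies:
  n = 10:  E = -13.6057 × 8² / 10² = -8.70765 eV
  n = 11:  E = -13.6057 × 8² / 11² = -7.19640 eV
  n = 12:  E = -13.6057 × 8² / 12² = -6.04698 eV  ← matches
  n = 13:  E = -13.6057 × 8² / 13² = -5.15245 eV
  n = 14:  E = -13.6057 × 8² / 14² = -4.44268 eV

Checking against the measurement of -6.0 eV (2 sig figs), only n = 12 agrees:
E_12 = -6.04698 eV, which rounds to -6.0 eV ✓

Therefore n = 12.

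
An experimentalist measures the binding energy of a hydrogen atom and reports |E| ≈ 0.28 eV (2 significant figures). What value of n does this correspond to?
n = 7

The exact energy levels follow E_n = -13.6057 eV / n².

The measured value (-0.28 eV) is reported to only 2 significant figures, so we must test candidate n values and see which one matches to that precision.

Candidate energies:
  n = 5:  E = -13.6057/5² = -0.54423 eV
  n = 6:  E = -13.6057/6² = -0.37794 eV
  n = 7:  E = -13.6057/7² = -0.27767 eV  ← matches
  n = 8:  E = -13.6057/8² = -0.21259 eV
  n = 9:  E = -13.6057/9² = -0.16797 eV

Checking against the measurement of -0.28 eV (2 sig figs), only n = 7 agrees:
E_7 = -0.27767 eV, which rounds to -0.28 eV ✓

Therefore n = 7.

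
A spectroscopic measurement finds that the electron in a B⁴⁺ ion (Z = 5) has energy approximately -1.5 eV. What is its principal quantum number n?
n = 15

The exact energy levels follow E_n = -13.6057 Z² / n² eV with Z = 5.

The measured value (-1.5 eV) is reported to only 2 significant figures, so we must test candidate n values and see which one matches to that precision.

Candidate energies:
  n = 13:  E = -13.6057 × 5² / 13² = -2.012678 eV
  n = 14:  E = -13.6057 × 5² / 14² = -1.735421 eV
  n = 15:  E = -13.6057 × 5² / 15² = -1.511744 eV  ← matches
  n = 16:  E = -13.6057 × 5² / 16² = -1.328682 eV
  n = 17:  E = -13.6057 × 5² / 17² = -1.176964 eV

Checking against the measurement of -1.5 eV (2 sig figs), only n = 15 agrees:
E_15 = -1.511744 eV, which rounds to -1.5 eV ✓

Therefore n = 15.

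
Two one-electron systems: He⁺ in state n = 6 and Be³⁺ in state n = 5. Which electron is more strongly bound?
Be³⁺ at n = 5 (E = -8.71 eV)

Using E_n = -13.6057 Z² / n² eV:

He⁺ (Z = 2) at n = 6:
E = -13.6057 × 2² / 6² = -13.6057 × 4 / 36 = -1.51174 eV

Be³⁺ (Z = 4) at n = 5:
E = -13.6057 × 4² / 5² = -13.6057 × 16 / 25 = -8.70765 eV

Since -8.70765 eV < -1.51174 eV,
Be³⁺ at n = 5 is more tightly bound (requires more energy to ionize).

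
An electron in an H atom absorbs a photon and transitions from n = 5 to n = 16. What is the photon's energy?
0.491 eV

The energy levels of a hydrogen-like atom are E_n = -13.6057 eV / n².

Energy at n = 5: E_5 = -13.6057 / 5² = -0.544228 eV
Energy at n = 16: E_16 = -13.6057 / 16² = -0.053147 eV

The excitation energy is the difference:
ΔE = E_16 - E_5
ΔE = -0.053147 - (-0.544228)
ΔE = 0.491 eV

Since this is positive, energy must be absorbed (photon absorption).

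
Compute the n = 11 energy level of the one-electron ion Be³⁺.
-1.79910 eV

For hydrogen-like ions, the energy levels scale with Z²:
E_n = -13.6057 Z² / n² eV

For Be³⁺ (Z = 4) at n = 11:
E_11 = -13.6057 × 4² / 11²
E_11 = -13.6057 × 16 / 121
E_11 = -217.6912 / 121
E_11 = -1.79910 eV

The energy is 16 times more negative than hydrogen at the same n due to the stronger nuclear charge.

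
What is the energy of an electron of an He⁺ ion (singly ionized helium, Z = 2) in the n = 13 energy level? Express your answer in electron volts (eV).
-0.32 eV

The energy levels of a hydrogen-like atom are given by:
E_n = -13.6057 Z² / n² eV  (with Z = 2 for He⁺)

For n = 13:
E_13 = -13.6057 × 2² / 13²
E_13 = -13.6057 × 4 / 169
E_13 = -0.32 eV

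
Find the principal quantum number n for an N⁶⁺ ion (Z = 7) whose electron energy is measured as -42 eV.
n = 4

The exact energy levels follow E_n = -13.6057 Z² / n² eV with Z = 7.

The measured value (-42 eV) is reported to only 2 significant figures, so we must test candidate n values and see which one matches to that precision.

Candidate energies:
  n = 2:  E = -13.6057 × 7² / 2² = -166.669825 eV
  n = 3:  E = -13.6057 × 7² / 3² = -74.075478 eV
  n = 4:  E = -13.6057 × 7² / 4² = -41.667456 eV  ← matches
  n = 5:  E = -13.6057 × 7² / 5² = -26.667172 eV
  n = 6:  E = -13.6057 × 7² / 6² = -18.518869 eV

Checking against the measurement of -42 eV (2 sig figs), only n = 4 agrees:
E_4 = -41.667456 eV, which rounds to -42 eV ✓

Therefore n = 4.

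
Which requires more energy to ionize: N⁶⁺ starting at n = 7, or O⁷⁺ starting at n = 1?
O⁷⁺ at n = 1 (E = -870.764800 eV)

Using E_n = -13.6057 Z² / n² eV:

N⁶⁺ (Z = 7) at n = 7:
E = -13.6057 × 7² / 7² = -13.6057 × 49 / 49 = -13.605700000 eV

O⁷⁺ (Z = 8) at n = 1:
E = -13.6057 × 8² / 1² = -13.6057 × 64 / 1 = -870.764800000 eV

Since -870.764800000 eV < -13.605700000 eV,
O⁷⁺ at n = 1 is more tightly bound (requires more energy to ionize).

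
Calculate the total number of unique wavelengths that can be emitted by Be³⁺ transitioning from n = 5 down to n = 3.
3

The electron can occupy levels n = 3, 4, ..., 5 during de-excitation — that is m = 5 - 3 + 1 = 3 distinct levels.

The number of distinct spectral lines equals the number of ways to choose 2 of these m levels (each pair gives one possible emission transition):

Number of lines = m(m-1)/2 = 3×2/2 = 3

These correspond to all possible transitions between the 3 levels:
5 → 4, 5 → 3, 4 → 3

Each transition produces a photon with a unique energy (and thus wavelength). This count does not depend on Z.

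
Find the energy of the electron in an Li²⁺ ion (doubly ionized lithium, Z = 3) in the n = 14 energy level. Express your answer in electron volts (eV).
-0.6248 eV

The energy levels of a hydrogen-like atom are given by:
E_n = -13.6057 Z² / n² eV  (with Z = 3 for Li²⁺)

For n = 14:
E_14 = -13.6057 × 3² / 14²
E_14 = -13.6057 × 9 / 196
E_14 = -0.6248 eV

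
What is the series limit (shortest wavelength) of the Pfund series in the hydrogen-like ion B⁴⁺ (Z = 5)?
91.12651 nm

The series limit corresponds to the transition from n = ∞ to n = 5.
This is the highest energy (shortest wavelength) transition in the Pfund series.

E_∞ = 0 eV
E_5 = -13.6057 × 5² / 5² = -13.6057000 eV

Energy at series limit:
ΔE = E_∞ - E_5 = 0 - (-13.6057000) = 13.6057000 eV
λ = hc/E = 1239.84 eV·nm / 13.6057000 eV = 91.12651 nm

This energy equals the ionization energy from the n = 5 state of B⁴⁺.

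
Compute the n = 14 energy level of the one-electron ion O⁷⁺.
-4.44 eV

For hydrogen-like ions, the energy levels scale with Z²:
E_n = -13.6057 Z² / n² eV

For O⁷⁺ (Z = 8) at n = 14:
E_14 = -13.6057 × 8² / 14²
E_14 = -13.6057 × 64 / 196
E_14 = -870.7648 / 196
E_14 = -4.44 eV

The energy is 64 times more negative than hydrogen at the same n due to the stronger nuclear charge.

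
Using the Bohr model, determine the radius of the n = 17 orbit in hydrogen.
15.293221 nm (or 152.932214 Å)

The Bohr radius formula is:
r_n = n² a₀ / Z

where a₀ = 0.052917721 nm is the Bohr radius.

For H (Z = 1) at n = 17:
r_17 = 17² × 0.052917721 nm / 1
r_17 = 289 × 0.052917721 nm / 1
r_17 = 15.2932214 nm / 1
r_17 = 15.293221 nm

The electron orbits at approximately 15.293221 nm from the nucleus.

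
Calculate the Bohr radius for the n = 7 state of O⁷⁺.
0.3241 nm (or 3.2412 Å)

The Bohr radius formula is:
r_n = n² a₀ / Z

where a₀ = 0.0529177 nm is the Bohr radius.

For O⁷⁺ (Z = 8) at n = 7:
r_7 = 7² × 0.0529177 nm / 8
r_7 = 49 × 0.0529177 nm / 8
r_7 = 2.59297 nm / 8
r_7 = 0.3241 nm

The electron orbits at approximately 0.3241 nm from the nucleus.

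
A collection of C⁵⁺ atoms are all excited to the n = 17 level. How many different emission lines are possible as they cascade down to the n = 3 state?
105

The electron can occupy levels n = 3, 4, ..., 17 during de-excitation — that is m = 17 - 3 + 1 = 15 distinct levels.

The number of distinct spectral lines equals the number of ways to choose 2 of these m levels (each pair gives one possible emission transition):

Number of lines = m(m-1)/2 = 15×14/2 = 105

These correspond to all possible transitions between the 15 levels:
17 → 16, 17 → 15, 17 → 14, 17 → 13, 17 → 12, 17 → 11, 17 → 10, 17 → 9...

Each transition produces a photon with a unique energy (and thus wavelength). This count does not depend on Z.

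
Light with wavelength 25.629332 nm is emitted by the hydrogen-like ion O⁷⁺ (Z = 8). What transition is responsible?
n = 12 → n = 4

First, find the photon energy from the wavelength (hc = 1239.84 eV·nm):
E = hc/λ = 1239.84 eV·nm / 25.629332 nm = 48.375822 eV

The energy levels of O⁷⁺ satisfy E_n = -13.6057 × 8² / n² eV, so an emission n_i → n_f releases
ΔE = 13.6057 × 8² × (1/n_f² − 1/n_i²) eV.

Setting ΔE equal to the photon energy:
1/n_f² − 1/n_i² = 48.375822 / (13.6057 × 8²) = 0.055555555

Since 1/n_i² must be positive, we need 1/n_f² > 0.055555555, i.e. n_f ≤ 4. For each allowed n_f, solve n_i = (1/n_f² − 0.055555555)^(−1/2) and check whether it is a whole number:
  n_f = 1: 1/n_i² = 1.000000000 − 0.055555555 = 0.944444445 → n_i = 1.029  (not an integer) ✗
  n_f = 2: 1/n_i² = 0.250000000 − 0.055555555 = 0.194444445 → n_i = 2.268  (not an integer) ✗
  n_f = 3: 1/n_i² = 0.111111111 − 0.055555555 = 0.055555556 → n_i = 4.243  (not an integer) ✗
  n_f = 4: 1/n_i² = 0.062500000 − 0.055555555 = 0.006944445 → n_i = 12.000  → integer, n_i = 12 ✓

Only n_f = 4 gives an integer upper level, n_i = 12.

The transition is from n = 12 to n = 4 (emission).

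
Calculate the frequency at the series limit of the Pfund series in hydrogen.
1.31594e+14 Hz

The series limit corresponds to the transition from n = ∞ to n = 5.
This is the highest energy (shortest wavelength) transition in the Pfund series.

E_∞ = 0 eV
E_5 = -13.6057 / 5² = -0.544228000 eV

Energy at series limit:
ΔE = E_∞ - E_5 = 0 - (-0.544228000) = 0.544228000 eV
E = 0.544228000 eV × (1.602177 × 10⁻¹⁹ J/eV) = 8.7194958e-20 J
f = E/h = 8.7194958e-20 J / (6.62607 × 10⁻³⁴ J·s) = 1.31594e+14 Hz

This energy equals the ionization energy from the n = 5 state of hydrogen.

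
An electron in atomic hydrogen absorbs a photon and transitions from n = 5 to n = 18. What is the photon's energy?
0.5022 eV

The energy levels of a hydrogen-like atom are E_n = -13.6057 eV / n².

Energy at n = 5: E_5 = -13.6057 / 5² = -0.5442280 eV
Energy at n = 18: E_18 = -13.6057 / 18² = -0.0419929 eV

The excitation energy is the difference:
ΔE = E_18 - E_5
ΔE = -0.0419929 - (-0.5442280)
ΔE = 0.5022 eV

Since this is positive, energy must be absorbed (photon absorption).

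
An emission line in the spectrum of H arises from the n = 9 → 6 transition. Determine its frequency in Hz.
5.077e+13 Hz

First, find the transition energy:
E_9 = -13.6057 / 9² = -0.16797160 eV
E_6 = -13.6057 / 6² = -0.37793611 eV
|ΔE| = |E_6 - E_9| = 0.20996451 eV

Convert to Joules: E = 0.20996451 eV × (1.602177 × 10⁻¹⁹ J/eV) = 3.36400e-20 J

Using E = hf:
f = E/h = 3.36400e-20 J / (6.62607 × 10⁻³⁴ J·s)
f = 5.077e+13 Hz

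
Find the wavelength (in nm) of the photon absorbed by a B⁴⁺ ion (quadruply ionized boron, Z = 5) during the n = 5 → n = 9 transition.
131.80799 nm

First, find the transition energy using E_n = -13.6057 Z² / n² eV:
E_5 = -13.6057 × 5² / 5² = -13.605700000 eV
E_9 = -13.6057 × 5² / 9² = -4.199290123 eV

Photon energy: |ΔE| = |E_9 - E_5| = 9.406409877 eV

Convert to wavelength using E = hc/λ with hc = 1239.84 eV·nm:
λ = hc/E = 1239.84 eV·nm / 9.406409877 eV
λ = 131.80799 nm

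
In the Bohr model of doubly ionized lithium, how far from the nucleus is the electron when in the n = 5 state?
0.440981 nm (or 4.409810 Å)

The Bohr radius formula is:
r_n = n² a₀ / Z

where a₀ = 0.052917721 nm is the Bohr radius.

For Li²⁺ (Z = 3) at n = 5:
r_5 = 5² × 0.052917721 nm / 3
r_5 = 25 × 0.052917721 nm / 3
r_5 = 1.3229430 nm / 3
r_5 = 0.440981 nm

The electron orbits at approximately 0.440981 nm from the nucleus.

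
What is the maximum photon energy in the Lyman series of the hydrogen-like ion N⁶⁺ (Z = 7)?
666.679300 eV

The series limit corresponds to the transition from n = ∞ to n = 1.
This is the highest energy (shortest wavelength) transition in the Lyman series.

E_∞ = 0 eV
E_1 = -13.6057 × 7² / 1² = -666.679300 eV

Energy at series limit:
ΔE = E_∞ - E_1 = 0 - (-666.679300) = 666.679300 eV

This energy equals the ionization energy from the n = 1 state of N⁶⁺.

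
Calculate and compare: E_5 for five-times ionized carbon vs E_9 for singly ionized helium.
C⁵⁺ at n = 5 (E = -19.592 eV)

Using E_n = -13.6057 Z² / n² eV:

C⁵⁺ (Z = 6) at n = 5:
E = -13.6057 × 6² / 5² = -13.6057 × 36 / 25 = -19.592208 eV

He⁺ (Z = 2) at n = 9:
E = -13.6057 × 2² / 9² = -13.6057 × 4 / 81 = -0.671886 eV

Since -19.592208 eV < -0.671886 eV,
C⁵⁺ at n = 5 is more tightly bound (requires more energy to ionize).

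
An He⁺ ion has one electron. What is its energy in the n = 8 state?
-0.85 eV

For hydrogen-like ions, the energy levels scale with Z²:
E_n = -13.6057 Z² / n² eV

For He⁺ (Z = 2) at n = 8:
E_8 = -13.6057 × 2² / 8²
E_8 = -13.6057 × 4 / 64
E_8 = -54.4228 / 64
E_8 = -0.85 eV

The energy is 4 times more negative than hydrogen at the same n due to the stronger nuclear charge.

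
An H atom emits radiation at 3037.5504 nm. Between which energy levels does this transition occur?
n = 10 → n = 5

First, find the photon energy from the wavelength (hc = 1239.84 eV·nm):
E = hc/λ = 1239.84 eV·nm / 3037.5504 nm = 0.40817101 eV

The energy levels of hydrogen satisfy E_n = -13.6057 / n² eV, so an emission n_i → n_f releases
ΔE = 13.6057 × (1/n_f² − 1/n_i²) eV.

Setting ΔE equal to the photon energy:
1/n_f² − 1/n_i² = 0.40817101 / 13.6057 = 0.030000001

Since 1/n_i² must be positive, we need 1/n_f² > 0.030000001, i.e. n_f ≤ 5. For each allowed n_f, solve n_i = (1/n_f² − 0.030000001)^(−1/2) and check whether it is a whole number:
  n_f = 1: 1/n_i² = 1.000000000 − 0.030000001 = 0.969999999 → n_i = 1.015  (not an integer) ✗
  n_f = 2: 1/n_i² = 0.250000000 − 0.030000001 = 0.219999999 → n_i = 2.132  (not an integer) ✗
  n_f = 3: 1/n_i² = 0.111111111 − 0.030000001 = 0.081111110 → n_i = 3.511  (not an integer) ✗
  n_f = 4: 1/n_i² = 0.062500000 − 0.030000001 = 0.032499999 → n_i = 5.547  (not an integer) ✗
  n_f = 5: 1/n_i² = 0.040000000 − 0.030000001 = 0.009999999 → n_i = 10.000  → integer, n_i = 10 ✓

Only n_f = 5 gives an integer upper level, n_i = 10.

The transition is from n = 10 to n = 5 (emission).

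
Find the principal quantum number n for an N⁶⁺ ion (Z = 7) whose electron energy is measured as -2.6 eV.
n = 16

The exact energy levels follow E_n = -13.6057 Z² / n² eV with Z = 7.

The measured value (-2.6 eV) is reported to only 2 significant figures, so we must test candidate n values and see which one matches to that precision.

Candidate energies:
  n = 14:  E = -13.6057 × 7² / 14² = -3.40143 eV
  n = 15:  E = -13.6057 × 7² / 15² = -2.96302 eV
  n = 16:  E = -13.6057 × 7² / 16² = -2.60422 eV  ← matches
  n = 17:  E = -13.6057 × 7² / 17² = -2.30685 eV
  n = 18:  E = -13.6057 × 7² / 18² = -2.05765 eV

Checking against the measurement of -2.6 eV (2 sig figs), only n = 16 agrees:
E_16 = -2.60422 eV, which rounds to -2.6 eV ✓

Therefore n = 16.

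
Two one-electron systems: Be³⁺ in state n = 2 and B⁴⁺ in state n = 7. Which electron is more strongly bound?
Be³⁺ at n = 2 (E = -54.423 eV)

Using E_n = -13.6057 Z² / n² eV:

Be³⁺ (Z = 4) at n = 2:
E = -13.6057 × 4² / 2² = -13.6057 × 16 / 4 = -54.422800 eV

B⁴⁺ (Z = 5) at n = 7:
E = -13.6057 × 5² / 7² = -13.6057 × 25 / 49 = -6.941684 eV

Since -54.422800 eV < -6.941684 eV,
Be³⁺ at n = 2 is more tightly bound (requires more energy to ionize).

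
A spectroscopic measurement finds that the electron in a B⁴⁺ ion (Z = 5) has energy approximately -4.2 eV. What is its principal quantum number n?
n = 9

The exact energy levels follow E_n = -13.6057 Z² / n² eV with Z = 5.

The measured value (-4.2 eV) is reported to only 2 significant figures, so we must test candidate n values and see which one matches to that precision.

Candidate energies:
  n = 7:  E = -13.6057 × 5² / 7² = -6.94168 eV
  n = 8:  E = -13.6057 × 5² / 8² = -5.31473 eV
  n = 9:  E = -13.6057 × 5² / 9² = -4.19929 eV  ← matches
  n = 10:  E = -13.6057 × 5² / 10² = -3.40143 eV
  n = 11:  E = -13.6057 × 5² / 11² = -2.81110 eV

Checking against the measurement of -4.2 eV (2 sig figs), only n = 9 agrees:
E_9 = -4.19929 eV, which rounds to -4.2 eV ✓

Therefore n = 9.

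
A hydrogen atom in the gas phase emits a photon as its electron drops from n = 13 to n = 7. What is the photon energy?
0.1972 eV

The energy levels are E_n = -13.6057 eV / n².

Energy at n = 13: E_13 = -13.6057 / 13² = -0.0805071 eV
Energy at n = 7: E_7 = -13.6057 / 7² = -0.2776673 eV

For emission (electron falling to lower state), the photon energy is:
E_photon = E_13 - E_7 = |-0.0805071 - (-0.2776673)|
E_photon = 0.1972 eV

This energy is carried away by the emitted photon.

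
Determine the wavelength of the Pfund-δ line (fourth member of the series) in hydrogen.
3295.1998 nm

The lines of a series are numbered from the longest wavelength (smallest ΔE) outward; the fourth line is the transition from n = n_f + 4 to n_f.
The Pfund series has all transitions ending at n_f = 5.

For H, the fourth line (δ-line) is the jump from n = 9 to n = 5:
E_9 = -13.6057 / 9² = -0.1679716049 eV
E_5 = -13.6057 / 5² = -0.5442280000 eV
ΔE = E_9 - E_5 = 0.3762563951 eV

λ = hc/E = 1239.84 eV·nm / 0.3762563951 eV
λ = 3295.1998 nm

This is the δ-line of the Pfund series in H.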